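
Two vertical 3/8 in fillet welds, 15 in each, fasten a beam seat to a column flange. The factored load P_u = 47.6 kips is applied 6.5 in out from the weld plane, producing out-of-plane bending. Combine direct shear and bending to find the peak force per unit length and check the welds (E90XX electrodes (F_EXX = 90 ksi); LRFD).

L_w = 2 × 15 = 30 in; section modulus (unit throat) S = 2 × L²/6 = 75 in².
Direct shear f_v = P/L_w = 47.6/30 = 1.587 kip/in.
Moment M = P × e = 47.6 × 6.5 = 309.4 kip·in; bending f_b = M/S = 4.125 kip/in.
f_max = √(f_v² + f_b²) = √(1.587² + 4.125²) = 4.42 kip/in.
φr_n = 0.75 × 0.6 × 90 × (0.707 × 0.375) = 10.74 kip/in → adequate.

f_max ≈ 4.42 kip/in; adequate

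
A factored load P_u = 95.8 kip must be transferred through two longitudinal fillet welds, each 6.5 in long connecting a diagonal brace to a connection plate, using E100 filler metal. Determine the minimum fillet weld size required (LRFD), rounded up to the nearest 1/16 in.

w = 1/4 in

E100XX → F_EXX = 100 ksi.
Total weld length L = 13 in.
Required throat t_e = P_u / (φ × 0.6 F_EXX × L) = 95.8 / (0.75 × 0.6 × 100 × 13) = 0.1638 in.
Required leg w = t_e / 0.707 = 0.2316 in → use 1/4 in.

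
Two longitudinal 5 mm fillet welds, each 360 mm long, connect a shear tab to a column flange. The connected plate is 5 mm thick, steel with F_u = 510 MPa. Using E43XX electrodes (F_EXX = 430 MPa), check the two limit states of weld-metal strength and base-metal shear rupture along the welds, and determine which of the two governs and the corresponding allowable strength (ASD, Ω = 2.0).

R_n/Ω ≈ 328 kN (weld metal governs)

t_e = 0.707 × 5 = 3.535 mm; L = 720 mm.
Weld metal: R_n/Ω = (1/2.0) × 0.6 × 430 × 3.535 × 720 × 10⁻³ = 328.3 kN.
Base metal (shear rupture): R_n/Ω = (1/2.0) × 0.6 × 510 × 5 × 720 × 10⁻³ = 550.8 kN.
Governing: weld metal.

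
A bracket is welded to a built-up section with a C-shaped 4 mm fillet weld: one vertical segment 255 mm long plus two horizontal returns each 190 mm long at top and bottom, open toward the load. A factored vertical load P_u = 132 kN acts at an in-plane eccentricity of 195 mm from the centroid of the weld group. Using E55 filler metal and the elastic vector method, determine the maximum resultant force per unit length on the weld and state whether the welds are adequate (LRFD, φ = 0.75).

f_max ≈ 637 N/mm; adequate

E55XX → F_EXX = 550 MPa.
Total weld length L_w = 635 mm. Treat welds as unit-width lines.
Centroid: x̄ = 2×190×95 / 635 = 56.85 mm from the vertical weld.
Polar moment about centroid: J = I_x + I_y = [255³/12 + 2×190×127.5²] + [255×56.85² + 2(190³/12 + 190×38.15²)] = 10080000 mm³.
Direct shear f_v = P/L_w = 132×10³ / 635 = 207.9 N/mm (vertical).
Torsion M = P·e = 132×10³ × 195 = 25740000 N·mm.
Critical point at (x, y) = (133.1, 127.5) from centroid. f_tx = M·y/J = 325.6 N/mm; f_ty = M·x/J = 340 N/mm.
Resultant f_max = √[f_tx² + (f_v + f_ty)²] = √[325.6² + (207.9 + 340)²] = 637.3 N/mm.
Capacity per unit length: φr_n = 0.75 × 0.6 × 550 × (0.707 × 4) = 699.9 N/mm.
637.3 ≤ 699.9 → adequate.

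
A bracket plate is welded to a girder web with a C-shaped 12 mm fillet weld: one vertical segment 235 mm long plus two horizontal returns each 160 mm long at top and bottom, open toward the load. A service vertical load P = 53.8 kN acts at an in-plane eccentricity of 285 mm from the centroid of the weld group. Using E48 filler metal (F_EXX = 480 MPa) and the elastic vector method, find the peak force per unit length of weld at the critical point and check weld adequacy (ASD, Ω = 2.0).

f_max ≈ 429 N/mm; adequate

Total weld length L_w = 555 mm. Treat welds as unit-width lines.
Centroid: x̄ = 2×160×80 / 555 = 46.13 mm from the vertical weld.
Polar moment about centroid: J = I_x + I_y = [235³/12 + 2×160×117.5²] + [235×46.13² + 2(160³/12 + 160×33.87²)] = 7049000 mm³.
Direct shear f_v = P/L_w = 53.8×10³ / 555 = 96.94 N/mm (vertical).
Torsion M = P·e = 53.8×10³ × 285 = 15333000 N·mm.
Critical point at (x, y) = (113.9, 117.5) from centroid. f_tx = M·y/J = 255.6 N/mm; f_ty = M·x/J = 247.7 N/mm.
Resultant f_max = √[f_tx² + (f_v + f_ty)²] = √[255.6² + (96.94 + 247.7)²] = 429.1 N/mm.
Capacity per unit length: r_n/Ω = (1/2.0) × 0.6 × 480 × (0.707 × 12) = 1222 N/mm.
429.1 ≤ 1222 → adequate.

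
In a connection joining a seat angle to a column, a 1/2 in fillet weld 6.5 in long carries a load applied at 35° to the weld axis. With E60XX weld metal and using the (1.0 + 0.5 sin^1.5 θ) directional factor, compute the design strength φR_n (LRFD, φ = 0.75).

φR_n ≈ 75.5 kips

E60XX → F_EXX = 60 ksi.
t_e = 0.707 × 0.5 = 0.3535 in; A_we = 0.3535 × 6.5 = 2.298 in².
Directional factor: 1.0 + 0.5 sin^1.5(35°) = 1.217.
F_nw = 0.6 × 60 × 1.217 = 43.82 ksi.
φR_n = 0.75 × 43.82 × 2.298 = 75.51 kips.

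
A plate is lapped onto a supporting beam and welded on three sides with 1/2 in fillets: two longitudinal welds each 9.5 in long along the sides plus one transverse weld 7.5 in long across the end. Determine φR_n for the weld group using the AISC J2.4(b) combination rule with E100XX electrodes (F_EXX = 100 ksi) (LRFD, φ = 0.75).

φR_n ≈ 436 kips

t_e = 0.707 × 0.5 = 0.3535 in.
R_nwl = 0.6 × 100 × 0.3535 × 19 = 403 kips (longitudinal, 2 welds).
R_nwt = 0.6 × 100 × 0.3535 × 7.5 = 159.1 kips (transverse, base value).
(i) R_nwl + R_nwt = 562.1 kips; (ii) 0.85 R_nwl + 1.5 R_nwt = 581.2 kips.
R_n = max = 581.2 kips [governs: (ii)]; φR_n = 435.9 kips.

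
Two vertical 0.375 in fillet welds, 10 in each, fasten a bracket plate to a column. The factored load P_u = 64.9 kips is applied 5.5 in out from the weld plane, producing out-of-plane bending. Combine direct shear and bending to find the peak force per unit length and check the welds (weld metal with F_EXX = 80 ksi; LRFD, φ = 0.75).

f_max ≈ 11.2 kip/in; NOT adequate

L_w = 2 × 10 = 20 in; section modulus (unit throat) S = 2 × L²/6 = 33.33 in².
Direct shear f_v = P/L_w = 64.9/20 = 3.245 kip/in.
Moment M = P × e = 64.9 × 5.5 = 356.95 kip·in; bending f_b = M/S = 10.71 kip/in.
f_max = √(f_v² + f_b²) = √(3.245² + 10.71²) = 11.19 kip/in.
φr_n = 0.75 × 0.6 × 80 × (0.707 × 0.375) = 9.544 kip/in → NOT adequate.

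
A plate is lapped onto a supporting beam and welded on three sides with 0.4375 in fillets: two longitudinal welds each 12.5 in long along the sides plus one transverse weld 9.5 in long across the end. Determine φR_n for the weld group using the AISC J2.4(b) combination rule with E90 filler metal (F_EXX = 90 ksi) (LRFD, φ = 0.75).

φR_n ≈ 445 kip

t_e = 0.707 × 0.4375 = 0.3093 in.
R_nwl = 0.6 × 90 × 0.3093 × 25 = 417.6 kip (longitudinal, 2 welds).
R_nwt = 0.6 × 90 × 0.3093 × 9.5 = 158.7 kip (transverse, base value).
(i) R_nwl + R_nwt = 576.2 kip; (ii) 0.85 R_nwl + 1.5 R_nwt = 593 kip.
R_n = max = 593 kip [governs: (ii)]; φR_n = 444.7 kip.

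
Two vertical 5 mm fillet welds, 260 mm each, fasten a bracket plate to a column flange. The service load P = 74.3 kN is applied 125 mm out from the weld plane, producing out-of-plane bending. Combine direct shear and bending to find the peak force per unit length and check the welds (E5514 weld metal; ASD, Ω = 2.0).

E55XX → F_EXX = 550 MPa.
L_w = 2 × 260 = 520 mm; section modulus (unit throat) S = 2 × L²/6 = 22530 mm².
Direct shear f_v = P/L_w = 74.3×10³/520 = 142.9 N/mm.
Moment M = P × e = 74.3×10³ × 125 = 9287500 N·mm; bending f_b = M/S = 412.2 N/mm.
f_max = √(f_v² + f_b²) = √(142.9² + 412.2²) = 436.2 N/mm.
r_n/Ω = (1/2.0) × 0.6 × 550 × (0.707 × 5) = 583.3 N/mm → adequate.

f_max ≈ 436 N/mm; adequate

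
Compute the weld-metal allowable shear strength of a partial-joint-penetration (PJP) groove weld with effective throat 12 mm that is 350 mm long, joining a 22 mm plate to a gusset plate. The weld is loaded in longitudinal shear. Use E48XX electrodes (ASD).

E48XX → F_EXX = 480 MPa.
Effective throat (given) t_e = 12 mm.
A_we = 12 × 350 = 4200 mm².
F_nw = 0.6 F_EXX = 288 MPa.
R_n/Ω = (288 × 4200) / 2.0 × 10⁻³ = 604.8 kN.

R_n/Ω ≈ 605 kN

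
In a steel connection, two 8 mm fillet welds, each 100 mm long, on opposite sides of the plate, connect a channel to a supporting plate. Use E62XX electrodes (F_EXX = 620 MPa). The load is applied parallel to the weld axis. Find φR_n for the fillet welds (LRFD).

Effective throat t_e = 0.707 × 8 = 5.656 mm.
Total length L = 200 mm; A_we = 5.656 × 200 = 1131 mm².
F_nw = 0.6 F_EXX = 0.6 × 620 = 372 MPa.
φR_n = 0.75 × 372 × 1131 × 10⁻³ = 315.6 kN.

φR_n ≈ 316 kN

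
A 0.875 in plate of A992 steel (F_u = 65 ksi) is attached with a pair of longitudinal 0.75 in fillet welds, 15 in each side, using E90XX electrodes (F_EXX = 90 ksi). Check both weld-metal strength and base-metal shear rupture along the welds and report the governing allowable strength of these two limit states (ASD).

t_e = 0.707 × 0.75 = 0.5302 in; L = 30 in.
Weld metal: R_n/Ω = (1/2.0) × 0.6 × 90 × 0.5302 × 30 = 429.5 kips.
Base metal (shear rupture): R_n/Ω = (1/2.0) × 0.6 × 65 × 0.875 × 30 = 511.9 kips.
Governing: weld metal.

R_n/Ω ≈ 430 kips (weld metal governs)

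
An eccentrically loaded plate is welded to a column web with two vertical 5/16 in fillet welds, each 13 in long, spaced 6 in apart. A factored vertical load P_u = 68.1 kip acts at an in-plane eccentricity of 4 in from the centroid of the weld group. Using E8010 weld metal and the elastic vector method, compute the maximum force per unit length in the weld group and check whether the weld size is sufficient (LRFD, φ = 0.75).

f_max ≈ 4.95 kip/in; adequate

E80XX → F_EXX = 80 ksi.
Total weld length L_w = 26 in. Treat welds as unit-width lines.
Polar moment about centroid: J = 2[d³/12 + d(b/2)²] = 2[13³/12 + 13×3²] = 600.2 in³.
Direct shear f_v = P/L_w = 68.1 / 26 = 2.619 kip/in (vertical).
Torsion M = P·e = 68.1 × 4 = 272.4 kip·in.
Critical point at (x, y) = (3, 6.5) from centroid. f_tx = M·y/J = 2.95 kip/in; f_ty = M·x/J = 1.362 kip/in.
Resultant f_max = √[f_tx² + (f_v + f_ty)²] = √[2.95² + (2.619 + 1.362)²] = 4.955 kip/in.
Capacity per unit length: φr_n = 0.75 × 0.6 × 80 × (0.707 × 0.3125) = 7.954 kip/in.
4.955 ≤ 7.954 → adequate.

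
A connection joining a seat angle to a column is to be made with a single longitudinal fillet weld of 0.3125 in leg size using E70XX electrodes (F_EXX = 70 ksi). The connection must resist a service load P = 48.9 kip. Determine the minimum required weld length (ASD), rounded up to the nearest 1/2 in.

Throat t_e = 0.707 × 0.3125 = 0.2209 in.
r_n/Ω = (0.6 × 70 × 0.2209) / 2.0 = 4.64 kip/in.
L_req = P / (r_n/Ω) = 48.9 / 4.64 = 10.54 in total.
Round up → use L = 11 in.

L = 11 in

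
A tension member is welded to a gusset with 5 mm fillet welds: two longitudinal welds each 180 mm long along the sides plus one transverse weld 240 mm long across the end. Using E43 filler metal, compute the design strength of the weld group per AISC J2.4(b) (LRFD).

E43XX → F_EXX = 430 MPa.
t_e = 0.707 × 5 = 3.535 mm.
R_nwl = 0.6 × 430 × 3.535 × 360 × 10⁻³ = 328.3 kN (longitudinal, 2 welds).
R_nwt = 0.6 × 430 × 3.535 × 240 × 10⁻³ = 218.9 kN (transverse, base value).
(i) R_nwl + R_nwt = 547.2 kN; (ii) 0.85 R_nwl + 1.5 R_nwt = 607.4 kN.
R_n = max = 607.4 kN [governs: (ii)]; φR_n = 455.6 kN.

φR_n ≈ 456 kN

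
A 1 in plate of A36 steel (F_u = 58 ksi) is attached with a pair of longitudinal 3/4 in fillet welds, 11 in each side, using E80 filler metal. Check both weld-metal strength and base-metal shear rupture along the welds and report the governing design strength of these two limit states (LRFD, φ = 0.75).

E80XX → F_EXX = 80 ksi.
t_e = 0.707 × 0.75 = 0.5302 in; L = 22 in.
Weld metal: φR_n = 0.75 × 0.6 × 80 × 0.5302 × 22 = 420 kips.
Base metal (shear rupture): φR_n = 0.75 × 0.6 × 58 × 1 × 22 = 574.2 kips.
Governing: weld metal.

φR_n ≈ 420 kips (weld metal governs)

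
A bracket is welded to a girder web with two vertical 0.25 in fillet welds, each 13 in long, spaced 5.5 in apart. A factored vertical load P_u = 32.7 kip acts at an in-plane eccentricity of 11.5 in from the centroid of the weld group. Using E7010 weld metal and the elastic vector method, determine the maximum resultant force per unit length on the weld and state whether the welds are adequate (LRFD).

f_max ≈ 5.33 kip/in; adequate

E70XX → F_EXX = 70 ksi.
Total weld length L_w = 26 in. Treat welds as unit-width lines.
Polar moment about centroid: J = 2[d³/12 + d(b/2)²] = 2[13³/12 + 13×2.75²] = 562.8 in³.
Direct shear f_v = P/L_w = 32.7 / 26 = 1.258 kip/in (vertical).
Torsion M = P·e = 32.7 × 11.5 = 376.05 kip·in.
Critical point at (x, y) = (2.75, 6.5) from centroid. f_tx = M·y/J = 4.343 kip/in; f_ty = M·x/J = 1.838 kip/in.
Resultant f_max = √[f_tx² + (f_v + f_ty)²] = √[4.343² + (1.258 + 1.838)²] = 5.333 kip/in.
Capacity per unit length: φr_n = 0.75 × 0.6 × 70 × (0.707 × 0.25) = 5.568 kip/in.
5.333 ≤ 5.568 → adequate.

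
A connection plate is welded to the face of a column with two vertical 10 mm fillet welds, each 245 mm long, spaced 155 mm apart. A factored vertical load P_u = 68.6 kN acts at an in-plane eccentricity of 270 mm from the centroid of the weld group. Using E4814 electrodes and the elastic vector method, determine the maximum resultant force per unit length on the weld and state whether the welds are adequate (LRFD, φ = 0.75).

E48XX → F_EXX = 480 MPa.
Total weld length L_w = 490 mm. Treat welds as unit-width lines.
Polar moment about centroid: J = 2[d³/12 + d(b/2)²] = 2[245³/12 + 245×77.5²] = 5394000 mm³.
Direct shear f_v = P/L_w = 68.6×10³ / 490 = 140 N/mm (vertical).
Torsion M = P·e = 68.6×10³ × 270 = 18522000 N·mm.
Critical point at (x, y) = (77.5, 122.5) from centroid. f_tx = M·y/J = 420.6 N/mm; f_ty = M·x/J = 266.1 N/mm.
Resultant f_max = √[f_tx² + (f_v + f_ty)²] = √[420.6² + (140 + 266.1)²] = 584.7 N/mm.
Capacity per unit length: φr_n = 0.75 × 0.6 × 480 × (0.707 × 10) = 1527 N/mm.
584.7 ≤ 1527 → adequate.

f_max ≈ 585 N/mm; adequate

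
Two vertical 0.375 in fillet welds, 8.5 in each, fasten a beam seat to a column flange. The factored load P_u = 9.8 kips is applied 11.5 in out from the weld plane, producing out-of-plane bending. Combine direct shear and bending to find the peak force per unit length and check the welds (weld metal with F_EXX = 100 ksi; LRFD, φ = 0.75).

f_max ≈ 4.71 kip/in; adequate

L_w = 2 × 8.5 = 17 in; section modulus (unit throat) S = 2 × L²/6 = 24.08 in².
Direct shear f_v = P/L_w = 9.8/17 = 0.5765 kip/in.
Moment M = P × e = 9.8 × 11.5 = 112.7 kip·in; bending f_b = M/S = 4.68 kip/in.
f_max = √(f_v² + f_b²) = √(0.5765² + 4.68²) = 4.715 kip/in.
φr_n = 0.75 × 0.6 × 100 × (0.707 × 0.375) = 11.93 kip/in → adequate.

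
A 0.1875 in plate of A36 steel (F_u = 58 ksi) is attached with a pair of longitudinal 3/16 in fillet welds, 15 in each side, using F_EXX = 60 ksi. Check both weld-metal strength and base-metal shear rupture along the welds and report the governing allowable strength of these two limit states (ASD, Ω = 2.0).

R_n/Ω ≈ 71.6 kip (weld metal governs)

t_e = 0.707 × 0.1875 = 0.1326 in; L = 30 in.
Weld metal: R_n/Ω = (1/2.0) × 0.6 × 60 × 0.1326 × 30 = 71.58 kip.
Base metal (shear rupture): R_n/Ω = (1/2.0) × 0.6 × 58 × 0.1875 × 30 = 97.87 kip.
Governing: weld metal.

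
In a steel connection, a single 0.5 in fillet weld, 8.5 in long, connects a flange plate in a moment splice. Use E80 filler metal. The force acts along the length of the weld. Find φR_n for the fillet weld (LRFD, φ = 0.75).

φR_n ≈ 108 kips

E80XX → F_EXX = 80 ksi.
Effective throat t_e = 0.707 × 0.5 = 0.3535 in.
Total length L = 8.5 in; A_we = 0.3535 × 8.5 = 3.005 in².
F_nw = 0.6 F_EXX = 0.6 × 80 = 48 ksi.
φR_n = 0.75 × 48 × 3.005 = 108.2 kips.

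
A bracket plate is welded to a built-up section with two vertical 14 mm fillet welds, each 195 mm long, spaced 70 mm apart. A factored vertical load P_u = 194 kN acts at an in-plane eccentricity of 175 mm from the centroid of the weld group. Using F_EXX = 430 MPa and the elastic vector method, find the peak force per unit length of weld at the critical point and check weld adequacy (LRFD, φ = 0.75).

f_max ≈ 2270 N/mm; NOT adequate

Total weld length L_w = 390 mm. Treat welds as unit-width lines.
Polar moment about centroid: J = 2[d³/12 + d(b/2)²] = 2[195³/12 + 195×35²] = 1714000 mm³.
Direct shear f_v = P/L_w = 194×10³ / 390 = 497.4 N/mm (vertical).
Torsion M = P·e = 194×10³ × 175 = 33950000 N·mm.
Critical point at (x, y) = (35, 97.5) from centroid. f_tx = M·y/J = 1932 N/mm; f_ty = M·x/J = 693.4 N/mm.
Resultant f_max = √[f_tx² + (f_v + f_ty)²] = √[1932² + (497.4 + 693.4)²] = 2269 N/mm.
Capacity per unit length: φr_n = 0.75 × 0.6 × 430 × (0.707 × 14) = 1915 N/mm.
2269 > 1915 → NOT adequate.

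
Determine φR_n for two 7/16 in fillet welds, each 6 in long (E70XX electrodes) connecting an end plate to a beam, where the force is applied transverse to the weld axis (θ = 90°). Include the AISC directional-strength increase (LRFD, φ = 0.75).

E70XX → F_EXX = 70 ksi.
t_e = 0.707 × 0.4375 = 0.3093 in; A_we = 0.3093 × 12 = 3.712 in².
Directional factor: 1.0 + 0.5 sin^1.5(90°) = 1.5.
F_nw = 0.6 × 70 × 1.5 = 63 ksi.
φR_n = 0.75 × 63 × 3.712 = 175.4 kips.

φR_n ≈ 175 kips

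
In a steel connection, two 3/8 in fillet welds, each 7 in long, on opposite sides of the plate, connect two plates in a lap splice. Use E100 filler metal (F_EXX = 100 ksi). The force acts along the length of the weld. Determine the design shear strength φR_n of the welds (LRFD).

Effective throat t_e = 0.707 × 0.375 = 0.2651 in.
Total length L = 14 in; A_we = 0.2651 × 14 = 3.712 in².
F_nw = 0.6 F_EXX = 0.6 × 100 = 60 ksi.
φR_n = 0.75 × 60 × 3.712 = 167 kip.

φR_n ≈ 167 kip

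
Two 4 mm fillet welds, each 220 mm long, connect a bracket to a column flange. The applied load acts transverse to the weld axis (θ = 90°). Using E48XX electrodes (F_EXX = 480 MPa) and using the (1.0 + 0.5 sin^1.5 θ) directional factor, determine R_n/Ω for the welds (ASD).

t_e = 0.707 × 4 = 2.828 mm; A_we = 2.828 × 440 = 1244 mm².
Directional factor: 1.0 + 0.5 sin^1.5(90°) = 1.5.
F_nw = 0.6 × 480 × 1.5 = 432 MPa.
R_n/Ω = (432 × 1244) / 2.0 × 10⁻³ = 268.8 kN.

R_n/Ω ≈ 269 kN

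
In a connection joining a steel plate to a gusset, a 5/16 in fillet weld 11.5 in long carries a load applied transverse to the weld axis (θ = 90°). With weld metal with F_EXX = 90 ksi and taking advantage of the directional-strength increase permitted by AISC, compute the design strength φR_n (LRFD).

φR_n ≈ 154 kip

t_e = 0.707 × 0.3125 = 0.2209 in; A_we = 0.2209 × 11.5 = 2.541 in².
Directional factor: 1.0 + 0.5 sin^1.5(90°) = 1.5.
F_nw = 0.6 × 90 × 1.5 = 81 ksi.
φR_n = 0.75 × 81 × 2.541 = 154.4 kip.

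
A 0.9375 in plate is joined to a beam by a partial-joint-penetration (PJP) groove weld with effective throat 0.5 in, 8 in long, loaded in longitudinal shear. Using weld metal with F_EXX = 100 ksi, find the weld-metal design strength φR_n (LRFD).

Effective throat (given) t_e = 0.5 in.
A_we = 0.5 × 8 = 4 in².
F_nw = 0.6 F_EXX = 60 ksi.
φR_n = 0.75 × 60 × 4 = 180 kips.

φR_n ≈ 180 kips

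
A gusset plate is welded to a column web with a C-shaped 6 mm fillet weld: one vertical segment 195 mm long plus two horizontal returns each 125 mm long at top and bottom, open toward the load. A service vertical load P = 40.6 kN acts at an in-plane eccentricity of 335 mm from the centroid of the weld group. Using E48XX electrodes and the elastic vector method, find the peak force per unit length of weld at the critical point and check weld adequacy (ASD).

E48XX → F_EXX = 480 MPa.
Total weld length L_w = 445 mm. Treat welds as unit-width lines.
Centroid: x̄ = 2×125×62.5 / 445 = 35.11 mm from the vertical weld.
Polar moment about centroid: J = I_x + I_y = [195³/12 + 2×125×97.5²] + [195×35.11² + 2(125³/12 + 125×27.39²)] = 3748000 mm³.
Direct shear f_v = P/L_w = 40.6×10³ / 445 = 91.24 N/mm (vertical).
Torsion M = P·e = 40.6×10³ × 335 = 13601000 N·mm.
Critical point at (x, y) = (89.89, 97.5) from centroid. f_tx = M·y/J = 353.8 N/mm; f_ty = M·x/J = 326.2 N/mm.
Resultant f_max = √[f_tx² + (f_v + f_ty)²] = √[353.8² + (91.24 + 326.2)²] = 547.2 N/mm.
Capacity per unit length: r_n/Ω = (1/2.0) × 0.6 × 480 × (0.707 × 6) = 610.8 N/mm.
547.2 ≤ 610.8 → adequate.

f_max ≈ 547 N/mm; adequate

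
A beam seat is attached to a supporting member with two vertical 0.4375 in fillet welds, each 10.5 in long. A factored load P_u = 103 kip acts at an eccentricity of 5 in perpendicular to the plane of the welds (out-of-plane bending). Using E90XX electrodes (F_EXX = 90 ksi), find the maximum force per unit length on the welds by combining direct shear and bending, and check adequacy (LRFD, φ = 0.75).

f_max ≈ 14.8 kip/in; NOT adequate

L_w = 2 × 10.5 = 21 in; section modulus (unit throat) S = 2 × L²/6 = 36.75 in².
Direct shear f_v = P/L_w = 103/21 = 4.905 kip/in.
Moment M = P × e = 103 × 5 = 515 kip·in; bending f_b = M/S = 14.01 kip/in.
f_max = √(f_v² + f_b²) = √(4.905² + 14.01²) = 14.85 kip/in.
φr_n = 0.75 × 0.6 × 90 × (0.707 × 0.4375) = 12.53 kip/in → NOT adequate.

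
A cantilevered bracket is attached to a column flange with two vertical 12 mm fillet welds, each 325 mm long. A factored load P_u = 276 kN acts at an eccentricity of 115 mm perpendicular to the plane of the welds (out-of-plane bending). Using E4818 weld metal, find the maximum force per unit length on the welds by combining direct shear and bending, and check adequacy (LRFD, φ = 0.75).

f_max ≈ 996 N/mm; adequate

E48XX → F_EXX = 480 MPa.
L_w = 2 × 325 = 650 mm; section modulus (unit throat) S = 2 × L²/6 = 35210 mm².
Direct shear f_v = P/L_w = 276×10³/650 = 424.6 N/mm.
Moment M = P × e = 276×10³ × 115 = 31740000 N·mm; bending f_b = M/S = 901.5 N/mm.
f_max = √(f_v² + f_b²) = √(424.6² + 901.5²) = 996.5 N/mm.
φr_n = 0.75 × 0.6 × 480 × (0.707 × 12) = 1833 N/mm → adequate.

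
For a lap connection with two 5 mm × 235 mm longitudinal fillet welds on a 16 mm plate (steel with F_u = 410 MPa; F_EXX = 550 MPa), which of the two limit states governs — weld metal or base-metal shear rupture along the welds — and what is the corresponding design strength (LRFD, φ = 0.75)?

t_e = 0.707 × 5 = 3.535 mm; L = 470 mm.
Weld metal: φR_n = 0.75 × 0.6 × 550 × 3.535 × 470 × 10⁻³ = 411.2 kN.
Base metal (shear rupture): φR_n = 0.75 × 0.6 × 410 × 16 × 470 × 10⁻³ = 1387 kN.
Governing: weld metal.

φR_n ≈ 411 kN (weld metal governs)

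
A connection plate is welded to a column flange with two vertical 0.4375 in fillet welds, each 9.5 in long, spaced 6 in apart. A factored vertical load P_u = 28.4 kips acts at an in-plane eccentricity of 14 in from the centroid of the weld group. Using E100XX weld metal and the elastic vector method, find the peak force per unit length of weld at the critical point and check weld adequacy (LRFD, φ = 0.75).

E100XX → F_EXX = 100 ksi.
Total weld length L_w = 19 in. Treat welds as unit-width lines.
Polar moment about centroid: J = 2[d³/12 + d(b/2)²] = 2[9.5³/12 + 9.5×3²] = 313.9 in³.
Direct shear f_v = P/L_w = 28.4 / 19 = 1.495 kip/in (vertical).
Torsion M = P·e = 28.4 × 14 = 397.6 kip·in.
Critical point at (x, y) = (3, 4.75) from centroid. f_tx = M·y/J = 6.017 kip/in; f_ty = M·x/J = 3.8 kip/in.
Resultant f_max = √[f_tx² + (f_v + f_ty)²] = √[6.017² + (1.495 + 3.8)²] = 8.015 kip/in.
Capacity per unit length: φr_n = 0.75 × 0.6 × 100 × (0.707 × 0.4375) = 13.92 kip/in.
8.015 ≤ 13.92 → adequate.

f_max ≈ 8.01 kip/in; adequate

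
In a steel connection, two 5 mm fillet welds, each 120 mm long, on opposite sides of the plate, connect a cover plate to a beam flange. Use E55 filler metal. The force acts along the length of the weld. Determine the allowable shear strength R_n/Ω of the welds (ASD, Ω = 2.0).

R_n/Ω ≈ 140 kN

E55XX → F_EXX = 550 MPa.
Effective throat t_e = 0.707 × 5 = 3.535 mm.
Total length L = 240 mm; A_we = 3.535 × 240 = 848.4 mm².
F_nw = 0.6 F_EXX = 0.6 × 550 = 330 MPa.
R_n = 330 × 848.4 × 10⁻³ = 280 kN; R_n/Ω = 280/2.0 = 140 kN.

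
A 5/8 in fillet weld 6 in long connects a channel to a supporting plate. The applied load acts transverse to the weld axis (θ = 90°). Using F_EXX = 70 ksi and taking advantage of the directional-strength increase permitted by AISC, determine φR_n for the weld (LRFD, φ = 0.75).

t_e = 0.707 × 0.625 = 0.4419 in; A_we = 0.4419 × 6 = 2.651 in².
Directional factor: 1.0 + 0.5 sin^1.5(90°) = 1.5.
F_nw = 0.6 × 70 × 1.5 = 63 ksi.
φR_n = 0.75 × 63 × 2.651 = 125.3 kips.

φR_n ≈ 125 kips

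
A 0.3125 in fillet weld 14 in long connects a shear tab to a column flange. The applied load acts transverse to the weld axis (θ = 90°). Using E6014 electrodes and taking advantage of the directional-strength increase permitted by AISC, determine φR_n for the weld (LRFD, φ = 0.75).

E60XX → F_EXX = 60 ksi.
t_e = 0.707 × 0.3125 = 0.2209 in; A_we = 0.2209 × 14 = 3.093 in².
Directional factor: 1.0 + 0.5 sin^1.5(90°) = 1.5.
F_nw = 0.6 × 60 × 1.5 = 54 ksi.
φR_n = 0.75 × 54 × 3.093 = 125.3 kip.

φR_n ≈ 125 kip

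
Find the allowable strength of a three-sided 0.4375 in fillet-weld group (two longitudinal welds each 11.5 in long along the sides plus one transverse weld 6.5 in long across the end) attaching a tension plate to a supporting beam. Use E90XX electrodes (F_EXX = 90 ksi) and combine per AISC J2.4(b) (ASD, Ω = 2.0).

R_n/Ω ≈ 246 kips

t_e = 0.707 × 0.4375 = 0.3093 in.
R_nwl = 0.6 × 90 × 0.3093 × 23 = 384.2 kips (longitudinal, 2 welds).
R_nwt = 0.6 × 90 × 0.3093 × 6.5 = 108.6 kips (transverse, base value).
(i) R_nwl + R_nwt = 492.7 kips; (ii) 0.85 R_nwl + 1.5 R_nwt = 489.4 kips.
R_n = max = 492.7 kips [governs: (i)]; R_n/Ω = 246.4 kips.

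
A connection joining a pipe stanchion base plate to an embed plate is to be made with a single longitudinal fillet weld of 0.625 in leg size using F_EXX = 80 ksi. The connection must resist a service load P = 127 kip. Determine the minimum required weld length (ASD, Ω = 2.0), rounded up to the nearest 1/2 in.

Throat t_e = 0.707 × 0.625 = 0.4419 in.
r_n/Ω = (0.6 × 80 × 0.4419) / 2.0 = 10.6 kip/in.
L_req = P / (r_n/Ω) = 127 / 10.6 = 11.98 in total.
Round up → use L = 12 in.

L = 12 in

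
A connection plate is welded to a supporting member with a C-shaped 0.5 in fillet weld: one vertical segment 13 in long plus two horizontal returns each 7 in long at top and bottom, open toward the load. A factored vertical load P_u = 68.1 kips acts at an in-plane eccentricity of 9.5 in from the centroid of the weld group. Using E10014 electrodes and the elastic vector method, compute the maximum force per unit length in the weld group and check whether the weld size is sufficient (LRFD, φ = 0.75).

E100XX → F_EXX = 100 ksi.
Total weld length L_w = 27 in. Treat welds as unit-width lines.
Centroid: x̄ = 2×7×3.5 / 27 = 1.815 in from the vertical weld.
Polar moment about centroid: J = I_x + I_y = [13³/12 + 2×7×6.5²] + [13×1.815² + 2(7³/12 + 7×1.685²)] = 914.3 in³.
Direct shear f_v = P/L_w = 68.1 / 27 = 2.522 kip/in (vertical).
Torsion M = P·e = 68.1 × 9.5 = 646.95 kip·in.
Critical point at (x, y) = (5.185, 6.5) from centroid. f_tx = M·y/J = 4.599 kip/in; f_ty = M·x/J = 3.669 kip/in.
Resultant f_max = √[f_tx² + (f_v + f_ty)²] = √[4.599² + (2.522 + 3.669)²] = 7.713 kip/in.
Capacity per unit length: φr_n = 0.75 × 0.6 × 100 × (0.707 × 0.5) = 15.91 kip/in.
7.713 ≤ 15.91 → adequate.

f_max ≈ 7.71 kip/in; adequate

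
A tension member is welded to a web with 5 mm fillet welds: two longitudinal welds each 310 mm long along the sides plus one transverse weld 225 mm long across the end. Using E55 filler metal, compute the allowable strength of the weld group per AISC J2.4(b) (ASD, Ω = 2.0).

R_n/Ω ≈ 504 kN

E55XX → F_EXX = 550 MPa.
t_e = 0.707 × 5 = 3.535 mm.
R_nwl = 0.6 × 550 × 3.535 × 620 × 10⁻³ = 723.3 kN (longitudinal, 2 welds).
R_nwt = 0.6 × 550 × 3.535 × 225 × 10⁻³ = 262.5 kN (transverse, base value).
(i) R_nwl + R_nwt = 985.7 kN; (ii) 0.85 R_nwl + 1.5 R_nwt = 1008 kN.
R_n = max = 1008 kN [governs: (ii)]; R_n/Ω = 504.2 kN.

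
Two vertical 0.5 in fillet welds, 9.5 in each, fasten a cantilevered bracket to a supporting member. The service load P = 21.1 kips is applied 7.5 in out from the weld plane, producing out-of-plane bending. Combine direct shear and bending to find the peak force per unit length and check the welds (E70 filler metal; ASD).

f_max ≈ 5.38 kip/in; adequate

E70XX → F_EXX = 70 ksi.
L_w = 2 × 9.5 = 19 in; section modulus (unit throat) S = 2 × L²/6 = 30.08 in².
Direct shear f_v = P/L_w = 21.1/19 = 1.111 kip/in.
Moment M = P × e = 21.1 × 7.5 = 158.25 kip·in; bending f_b = M/S = 5.26 kip/in.
f_max = √(f_v² + f_b²) = √(1.111² + 5.26²) = 5.376 kip/in.
r_n/Ω = (1/2.0) × 0.6 × 70 × (0.707 × 0.5) = 7.423 kip/in → adequate.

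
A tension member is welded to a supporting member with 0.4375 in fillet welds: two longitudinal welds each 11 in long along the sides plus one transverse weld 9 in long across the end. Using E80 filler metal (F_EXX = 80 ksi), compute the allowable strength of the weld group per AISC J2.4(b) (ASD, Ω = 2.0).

R_n/Ω ≈ 239 kip

t_e = 0.707 × 0.4375 = 0.3093 in.
R_nwl = 0.6 × 80 × 0.3093 × 22 = 326.6 kip (longitudinal, 2 welds).
R_nwt = 0.6 × 80 × 0.3093 × 9 = 133.6 kip (transverse, base value).
(i) R_nwl + R_nwt = 460.3 kip; (ii) 0.85 R_nwl + 1.5 R_nwt = 478.1 kip.
R_n = max = 478.1 kip [governs: (ii)]; R_n/Ω = 239 kip.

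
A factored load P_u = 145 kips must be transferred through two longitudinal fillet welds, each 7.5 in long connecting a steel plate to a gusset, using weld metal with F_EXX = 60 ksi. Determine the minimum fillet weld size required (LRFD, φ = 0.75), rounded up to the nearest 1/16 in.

w = 9/16 in

Total weld length L = 15 in.
Required throat t_e = P_u / (φ × 0.6 F_EXX × L) = 145 / (0.75 × 0.6 × 60 × 15) = 0.358 in.
Required leg w = t_e / 0.707 = 0.5064 in → use 9/16 in.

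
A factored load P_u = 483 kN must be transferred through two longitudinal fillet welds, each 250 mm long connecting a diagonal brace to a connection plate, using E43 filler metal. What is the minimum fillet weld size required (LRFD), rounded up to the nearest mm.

w = 8 mm

E43XX → F_EXX = 430 MPa.
Total weld length L = 500 mm.
Required throat t_e = P_u / (φ × 0.6 F_EXX × L) = 483 / (0.75 × 0.6 × 430 × 500 × 10⁻³) = 4.992 mm.
Required leg w = t_e / 0.707 = 7.061 mm → use 8 mm.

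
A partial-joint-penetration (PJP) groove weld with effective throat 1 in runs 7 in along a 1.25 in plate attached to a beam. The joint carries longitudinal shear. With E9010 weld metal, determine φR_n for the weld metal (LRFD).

E90XX → F_EXX = 90 ksi.
Effective throat (given) t_e = 1 in.
A_we = 1 × 7 = 7 in².
F_nw = 0.6 F_EXX = 54 ksi.
φR_n = 0.75 × 54 × 7 = 283.5 kip.

φR_n ≈ 284 kip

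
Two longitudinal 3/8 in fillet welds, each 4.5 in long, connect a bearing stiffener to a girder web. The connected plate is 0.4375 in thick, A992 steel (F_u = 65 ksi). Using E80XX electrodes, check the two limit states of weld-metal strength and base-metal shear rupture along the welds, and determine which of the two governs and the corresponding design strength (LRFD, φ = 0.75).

φR_n ≈ 85.9 kip (weld metal governs)

E80XX → F_EXX = 80 ksi.
t_e = 0.707 × 0.375 = 0.2651 in; L = 9 in.
Weld metal: φR_n = 0.75 × 0.6 × 80 × 0.2651 × 9 = 85.9 kip.
Base metal (shear rupture): φR_n = 0.75 × 0.6 × 65 × 0.4375 × 9 = 115.2 kip.
Governing: weld metal.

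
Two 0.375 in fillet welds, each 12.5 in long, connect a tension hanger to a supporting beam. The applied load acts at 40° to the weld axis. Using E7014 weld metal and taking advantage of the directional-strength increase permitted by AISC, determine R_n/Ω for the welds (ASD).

R_n/Ω ≈ 175 kips

E70XX → F_EXX = 70 ksi.
t_e = 0.707 × 0.375 = 0.2651 in; A_we = 0.2651 × 25 = 6.628 in².
Directional factor: 1.0 + 0.5 sin^1.5(40°) = 1.258.
F_nw = 0.6 × 70 × 1.258 = 52.82 ksi.
R_n/Ω = (52.82 × 6.628) / 2.0 = 175.1 kips.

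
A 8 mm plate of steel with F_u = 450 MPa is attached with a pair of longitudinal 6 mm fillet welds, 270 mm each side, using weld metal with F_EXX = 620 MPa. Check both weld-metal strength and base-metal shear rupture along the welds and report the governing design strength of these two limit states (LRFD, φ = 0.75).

φR_n ≈ 639 kN (weld metal governs)

t_e = 0.707 × 6 = 4.242 mm; L = 540 mm.
Weld metal: φR_n = 0.75 × 0.6 × 620 × 4.242 × 540 × 10⁻³ = 639.1 kN.
Base metal (shear rupture): φR_n = 0.75 × 0.6 × 450 × 8 × 540 × 10⁻³ = 874.8 kN.
Governing: weld metal.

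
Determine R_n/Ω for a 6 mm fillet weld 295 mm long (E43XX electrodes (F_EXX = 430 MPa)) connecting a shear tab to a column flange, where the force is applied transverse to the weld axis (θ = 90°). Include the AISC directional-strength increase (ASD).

R_n/Ω ≈ 242 kN

t_e = 0.707 × 6 = 4.242 mm; A_we = 4.242 × 295 = 1251 mm².
Directional factor: 1.0 + 0.5 sin^1.5(90°) = 1.5.
F_nw = 0.6 × 430 × 1.5 = 387 MPa.
R_n/Ω = (387 × 1251) / 2.0 × 10⁻³ = 242.1 kN.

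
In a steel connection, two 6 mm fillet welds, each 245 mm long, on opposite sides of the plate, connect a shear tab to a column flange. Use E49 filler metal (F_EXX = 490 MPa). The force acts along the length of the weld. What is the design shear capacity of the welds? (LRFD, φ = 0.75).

φR_n ≈ 458 kN

Effective throat t_e = 0.707 × 6 = 4.242 mm.
Total length L = 490 mm; A_we = 4.242 × 490 = 2079 mm².
F_nw = 0.6 F_EXX = 0.6 × 490 = 294 MPa.
φR_n = 0.75 × 294 × 2079 × 10⁻³ = 458.3 kN.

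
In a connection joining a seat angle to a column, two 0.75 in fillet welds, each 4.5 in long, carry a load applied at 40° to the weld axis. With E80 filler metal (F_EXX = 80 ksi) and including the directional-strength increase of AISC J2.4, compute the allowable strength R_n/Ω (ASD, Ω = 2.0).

t_e = 0.707 × 0.75 = 0.5302 in; A_we = 0.5302 × 9 = 4.772 in².
Directional factor: 1.0 + 0.5 sin^1.5(40°) = 1.258.
F_nw = 0.6 × 80 × 1.258 = 60.37 ksi.
R_n/Ω = (60.37 × 4.772) / 2.0 = 144 kip.

R_n/Ω ≈ 144 kip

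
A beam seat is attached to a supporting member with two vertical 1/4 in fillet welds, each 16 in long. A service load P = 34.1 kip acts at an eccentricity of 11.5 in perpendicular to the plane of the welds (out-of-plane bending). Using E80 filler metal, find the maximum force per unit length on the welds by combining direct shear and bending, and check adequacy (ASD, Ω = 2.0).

f_max ≈ 4.72 kip/in; NOT adequate

E80XX → F_EXX = 80 ksi.
L_w = 2 × 16 = 32 in; section modulus (unit throat) S = 2 × L²/6 = 85.33 in².
Direct shear f_v = P/L_w = 34.1/32 = 1.066 kip/in.
Moment M = P × e = 34.1 × 11.5 = 392.15 kip·in; bending f_b = M/S = 4.596 kip/in.
f_max = √(f_v² + f_b²) = √(1.066² + 4.596²) = 4.717 kip/in.
r_n/Ω = (1/2.0) × 0.6 × 80 × (0.707 × 0.25) = 4.242 kip/in → NOT adequate.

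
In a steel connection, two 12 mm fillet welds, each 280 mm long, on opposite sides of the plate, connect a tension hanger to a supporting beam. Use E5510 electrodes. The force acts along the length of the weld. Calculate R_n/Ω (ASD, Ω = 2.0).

E55XX → F_EXX = 550 MPa.
Effective throat t_e = 0.707 × 12 = 8.484 mm.
Total length L = 560 mm; A_we = 8.484 × 560 = 4751 mm².
F_nw = 0.6 F_EXX = 0.6 × 550 = 330 MPa.
R_n = 330 × 4751 × 10⁻³ = 1568 kN; R_n/Ω = 1568/2.0 = 783.9 kN.

R_n/Ω ≈ 784 kN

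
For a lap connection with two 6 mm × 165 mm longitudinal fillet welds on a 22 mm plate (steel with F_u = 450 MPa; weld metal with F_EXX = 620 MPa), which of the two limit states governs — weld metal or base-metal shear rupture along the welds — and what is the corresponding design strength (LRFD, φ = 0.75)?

φR_n ≈ 391 kN (weld metal governs)

t_e = 0.707 × 6 = 4.242 mm; L = 330 mm.
Weld metal: φR_n = 0.75 × 0.6 × 620 × 4.242 × 330 × 10⁻³ = 390.6 kN.
Base metal (shear rupture): φR_n = 0.75 × 0.6 × 450 × 22 × 330 × 10⁻³ = 1470 kN.
Governing: weld metal.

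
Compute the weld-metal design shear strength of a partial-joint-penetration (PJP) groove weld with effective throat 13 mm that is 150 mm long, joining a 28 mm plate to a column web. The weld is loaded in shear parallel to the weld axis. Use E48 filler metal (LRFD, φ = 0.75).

φR_n ≈ 421 kN

E48XX → F_EXX = 480 MPa.
Effective throat (given) t_e = 13 mm.
A_we = 13 × 150 = 1950 mm².
F_nw = 0.6 F_EXX = 288 MPa.
φR_n = 0.75 × 288 × 1950 × 10⁻³ = 421.2 kN.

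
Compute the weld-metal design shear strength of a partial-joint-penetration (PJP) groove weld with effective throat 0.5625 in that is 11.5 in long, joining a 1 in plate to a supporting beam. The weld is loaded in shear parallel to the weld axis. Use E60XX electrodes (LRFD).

φR_n ≈ 175 kip

E60XX → F_EXX = 60 ksi.
Effective throat (given) t_e = 0.5625 in.
A_we = 0.5625 × 11.5 = 6.469 in².
F_nw = 0.6 F_EXX = 36 ksi.
φR_n = 0.75 × 36 × 6.469 = 174.7 kip.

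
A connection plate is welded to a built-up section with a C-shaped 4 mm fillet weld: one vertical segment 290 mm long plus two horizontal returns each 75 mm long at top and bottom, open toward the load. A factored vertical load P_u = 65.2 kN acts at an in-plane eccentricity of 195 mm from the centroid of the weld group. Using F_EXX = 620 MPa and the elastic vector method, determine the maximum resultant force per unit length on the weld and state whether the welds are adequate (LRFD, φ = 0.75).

Total weld length L_w = 440 mm. Treat welds as unit-width lines.
Centroid: x̄ = 2×75×37.5 / 440 = 12.78 mm from the vertical weld.
Polar moment about centroid: J = I_x + I_y = [290³/12 + 2×75×145²] + [290×12.78² + 2(75³/12 + 75×24.72²)] = 5396000 mm³.
Direct shear f_v = P/L_w = 65.2×10³ / 440 = 148.2 N/mm (vertical).
Torsion M = P·e = 65.2×10³ × 195 = 12714000 N·mm.
Critical point at (x, y) = (62.22, 145) from centroid. f_tx = M·y/J = 341.7 N/mm; f_ty = M·x/J = 146.6 N/mm.
Resultant f_max = √[f_tx² + (f_v + f_ty)²] = √[341.7² + (148.2 + 146.6)²] = 451.3 N/mm.
Capacity per unit length: φr_n = 0.75 × 0.6 × 620 × (0.707 × 4) = 789 N/mm.
451.3 ≤ 789 → adequate.

f_max ≈ 451 N/mm; adequate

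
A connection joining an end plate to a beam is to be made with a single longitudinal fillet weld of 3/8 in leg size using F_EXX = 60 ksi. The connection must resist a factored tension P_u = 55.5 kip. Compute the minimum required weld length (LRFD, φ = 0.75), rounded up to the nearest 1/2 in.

L = 8 in

Throat t_e = 0.707 × 0.375 = 0.2651 in.
φr_n = 0.75 × 0.6 × 60 × 0.2651 = 7.158 kip/in.
L_req = P_u / φr_n = 55.5 / 7.158 = 7.753 in total.
Round up → use L = 8 in.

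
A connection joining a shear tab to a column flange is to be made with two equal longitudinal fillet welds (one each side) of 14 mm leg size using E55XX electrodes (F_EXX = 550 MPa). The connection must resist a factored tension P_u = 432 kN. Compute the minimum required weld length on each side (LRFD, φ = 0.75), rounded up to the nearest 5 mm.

Throat t_e = 0.707 × 14 = 9.898 mm.
φr_n = 0.75 × 0.6 × 550 × 9.898 × 10⁻³ = 2.45 kN/mm.
L_req = P_u / φr_n = 432 / 2.45 = 176.3 mm total.
Per side: 176.3 / 2 = 88.17 mm.
Round up → use L = 90 mm on each side.

L = 90 mm on each side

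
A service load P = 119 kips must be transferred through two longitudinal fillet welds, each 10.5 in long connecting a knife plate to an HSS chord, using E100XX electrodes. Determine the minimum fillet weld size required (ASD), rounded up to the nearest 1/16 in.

w = 5/16 in

E100XX → F_EXX = 100 ksi.
Total weld length L = 21 in.
Required throat t_e = P × Ω / (0.6 F_EXX × L) = 119 × 2.0 / (0.6 × 100 × 21) = 0.1889 in.
Required leg w = t_e / 0.707 = 0.2672 in → use 5/16 in.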